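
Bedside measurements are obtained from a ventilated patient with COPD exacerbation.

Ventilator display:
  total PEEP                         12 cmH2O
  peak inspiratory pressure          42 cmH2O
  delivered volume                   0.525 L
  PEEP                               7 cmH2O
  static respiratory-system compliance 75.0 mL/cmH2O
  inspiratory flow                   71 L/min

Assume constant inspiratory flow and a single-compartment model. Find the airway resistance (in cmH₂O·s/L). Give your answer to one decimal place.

19.4

Flow: 71 L/min ÷ 60 = 1.1833 L/s.
Total PEEP = 12 cmH2O (set 7 + intrinsic 5); this is the baseline alveolar pressure.
Equation of motion (constant flow): PIP = Vt/C + R·V̇ + PEEP.
R·V̇ = PIP − Vt/C − PEEP = 42 − 525/75.0 − 12 = 42 − 7.0 − 12 = 23.0 cmH2O.
R = 23.0 / 1.1833 = 19.437 cmH2O·s/L.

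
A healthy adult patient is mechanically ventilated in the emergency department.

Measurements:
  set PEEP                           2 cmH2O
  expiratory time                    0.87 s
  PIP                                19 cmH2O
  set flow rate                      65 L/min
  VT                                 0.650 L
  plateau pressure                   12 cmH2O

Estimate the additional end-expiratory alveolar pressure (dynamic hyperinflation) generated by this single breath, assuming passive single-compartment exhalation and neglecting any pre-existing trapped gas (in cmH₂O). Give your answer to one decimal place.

1.3

Flow: 65 L/min ÷ 60 = 1.0833 L/s.
R = (PIP − Pplat)/V̇ = (19 − 12) / 1.0833 = 7.0/1.0833 = 6.462 cmH2O·s/L.
C = Vt/(Pplat − PEEP) = 650.0 / (12 − 2) = 650.0/10.0 = 65.0 mL/cmH2O.
τ = R × C = 6.462 × 0.065 L/cmH2O = 0.42 s.
Fraction remaining = e^(−Te/τ) = e^(−0.87/0.42) = 0.126; trapped volume = 650.0 × 0.126 = 81.9 mL.
Additional alveolar pressure from trapping ≈ V_trapped / C = 81.9 / 65.0 = 1.26 cmH2O.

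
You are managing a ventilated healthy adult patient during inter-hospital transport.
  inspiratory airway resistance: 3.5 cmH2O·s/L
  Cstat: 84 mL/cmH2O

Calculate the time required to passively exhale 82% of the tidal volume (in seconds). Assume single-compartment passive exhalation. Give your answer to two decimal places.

0.50

τ = R × C = 3.5 × 84 mL/cmH2O = 3.5 × 0.084 L/cmH2O = 0.294 s.
Exhaled fraction f = 1 − e^(−t/τ) → t = −τ·ln(1 − f) = −0.294·ln(0.18) = 0.5042 s.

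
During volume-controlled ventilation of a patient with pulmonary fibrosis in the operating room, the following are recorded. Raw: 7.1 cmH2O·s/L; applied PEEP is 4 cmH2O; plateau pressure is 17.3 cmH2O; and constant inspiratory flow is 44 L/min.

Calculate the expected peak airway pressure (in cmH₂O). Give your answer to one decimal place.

Flow: 44 L/min ÷ 60 = 0.7333 L/s.
PIP = Pplat + Raw × flow = 17.3 + 7.1 × 0.7333 = 17.3 + 5.206 = 22.506 cmH2O.

22.5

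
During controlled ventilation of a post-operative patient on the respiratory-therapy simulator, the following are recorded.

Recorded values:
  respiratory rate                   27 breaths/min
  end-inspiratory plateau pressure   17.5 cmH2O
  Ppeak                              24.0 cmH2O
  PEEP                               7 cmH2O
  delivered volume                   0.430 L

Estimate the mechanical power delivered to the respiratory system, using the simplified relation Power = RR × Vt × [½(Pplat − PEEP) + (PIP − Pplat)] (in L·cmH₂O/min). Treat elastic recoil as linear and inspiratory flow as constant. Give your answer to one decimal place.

Per-breath work = Vt × [½(Pplat−PEEP) + (PIP−Pplat)] = 0.430 × [0.5×10.5 + 6.5] = 0.430 × 11.75 = 5.053 L·cmH2O.
Power = 27 × 5.053 = 136.43 L·cmH2O/min.

136.4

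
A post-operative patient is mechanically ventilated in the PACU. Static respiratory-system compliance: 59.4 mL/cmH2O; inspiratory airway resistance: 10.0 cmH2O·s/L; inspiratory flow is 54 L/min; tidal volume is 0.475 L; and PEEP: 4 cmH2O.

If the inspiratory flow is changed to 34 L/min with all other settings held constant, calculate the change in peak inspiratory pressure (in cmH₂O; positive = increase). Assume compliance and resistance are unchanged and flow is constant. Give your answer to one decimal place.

Flow: 54 L/min ÷ 60 = 0.9 L/s.
New flow: 34 L/min ÷ 60 = 0.5667 L/s.
PIP = Vt/C + R·V̇ + PEEP (constant-flow equation of motion).
Only the resistive term changes: ΔPIP = R × ΔV̇ = 10.0 × (0.5667 − 0.9) = 10.0 × -0.3333 = -3.333 cmH2O.

-3.3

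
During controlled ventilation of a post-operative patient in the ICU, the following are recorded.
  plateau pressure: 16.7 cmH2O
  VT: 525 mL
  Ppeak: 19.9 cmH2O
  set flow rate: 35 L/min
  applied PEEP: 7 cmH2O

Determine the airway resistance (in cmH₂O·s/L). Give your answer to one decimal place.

Flow: 35 L/min ÷ 60 = 0.5833 L/s.
Raw = (PIP − Pplat) / flow = (19.9 − 16.7) / 0.5833 = 3.2 / 0.5833 = 5.486 cmH2O·s/L.

5.5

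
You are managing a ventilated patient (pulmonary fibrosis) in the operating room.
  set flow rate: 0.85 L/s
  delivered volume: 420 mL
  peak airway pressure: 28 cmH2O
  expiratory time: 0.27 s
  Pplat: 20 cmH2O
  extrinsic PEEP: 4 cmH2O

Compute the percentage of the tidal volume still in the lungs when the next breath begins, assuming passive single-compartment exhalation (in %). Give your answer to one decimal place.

R = (PIP − Pplat)/V̇ = (28 − 20) / 0.85 = 8.0/0.85 = 9.412 cmH2O·s/L.
C = Vt/(Pplat − PEEP) = 420.0 / (20 − 4) = 420.0/16.0 = 26.25 mL/cmH2O.
τ = R × C = 9.412 × 0.02625 L/cmH2O = 0.2471 s.
Fraction remaining at end-expiration = e^(−Te/τ) = e^(−0.27/0.2471) = 0.3353 → 33.53%.

33.5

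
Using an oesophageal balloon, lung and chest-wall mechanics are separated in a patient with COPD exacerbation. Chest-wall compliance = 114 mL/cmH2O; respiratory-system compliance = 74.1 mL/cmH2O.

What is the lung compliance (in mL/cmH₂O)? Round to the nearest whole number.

1/CL = 1/Crs − 1/Ccw.
1/CL = 1/74.1 − 1/114 = 0.004723.
CL = 211.73 mL/cmH2O.

212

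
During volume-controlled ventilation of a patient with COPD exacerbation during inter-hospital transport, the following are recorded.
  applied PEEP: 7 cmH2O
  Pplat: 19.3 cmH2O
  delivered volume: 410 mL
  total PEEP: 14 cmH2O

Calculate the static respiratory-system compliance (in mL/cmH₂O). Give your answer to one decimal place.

End-expiratory occlusion gives total PEEP = 14 cmH2O (intrinsic PEEP = 14 − 7 = 7). Use total PEEP for the elastic gradient.
Cstat = Vt / (Pplat − PEEPtotal) = 410 / (19.3 − 14) = 410 / 5.3 = 77.358 mL/cmH2O.

77.4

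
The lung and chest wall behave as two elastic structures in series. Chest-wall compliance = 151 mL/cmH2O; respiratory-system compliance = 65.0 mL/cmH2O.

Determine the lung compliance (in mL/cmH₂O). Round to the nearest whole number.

114

1/CL = 1/Crs − 1/Ccw.
1/CL = 1/65.0 − 1/151 = 0.008762.
CL = 114.13 mL/cmH2O.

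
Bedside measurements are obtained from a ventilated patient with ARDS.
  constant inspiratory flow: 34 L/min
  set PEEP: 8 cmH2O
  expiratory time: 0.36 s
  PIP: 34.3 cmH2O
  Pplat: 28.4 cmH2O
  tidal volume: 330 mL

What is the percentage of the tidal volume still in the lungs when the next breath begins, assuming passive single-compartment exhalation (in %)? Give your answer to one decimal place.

11.8

Flow: 34 L/min ÷ 60 = 0.5667 L/s.
R = (PIP − Pplat)/V̇ = (34.3 − 28.4) / 0.5667 = 5.9/0.5667 = 10.411 cmH2O·s/L.
C = Vt/(Pplat − PEEP) = 330.0 / (28.4 − 8) = 330.0/20.4 = 16.176 mL/cmH2O.
τ = R × C = 10.411 × 0.01618 L/cmH2O = 0.1684 s.
Fraction remaining at end-expiration = e^(−Te/τ) = e^(−0.36/0.1684) = 0.1179 → 11.79%.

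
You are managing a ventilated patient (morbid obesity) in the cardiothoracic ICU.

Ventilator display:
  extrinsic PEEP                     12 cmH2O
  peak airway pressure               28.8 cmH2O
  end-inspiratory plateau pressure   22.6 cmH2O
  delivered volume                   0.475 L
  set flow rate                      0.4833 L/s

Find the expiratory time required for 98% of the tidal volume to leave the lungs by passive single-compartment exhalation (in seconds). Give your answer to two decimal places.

2.25

R = (PIP − Pplat)/V̇ = (28.8 − 22.6) / 0.4833 = 6.2/0.4833 = 12.828 cmH2O·s/L.
C = Vt/(Pplat − PEEP) = 475.0 / (22.6 − 12) = 475.0/10.6 = 44.811 mL/cmH2O.
τ = R × C = 12.828 × 0.04481 L/cmH2O = 0.5748 s.
t = −τ·ln(1 − 0.98) = −0.5748·ln(0.02) = 2.249 s.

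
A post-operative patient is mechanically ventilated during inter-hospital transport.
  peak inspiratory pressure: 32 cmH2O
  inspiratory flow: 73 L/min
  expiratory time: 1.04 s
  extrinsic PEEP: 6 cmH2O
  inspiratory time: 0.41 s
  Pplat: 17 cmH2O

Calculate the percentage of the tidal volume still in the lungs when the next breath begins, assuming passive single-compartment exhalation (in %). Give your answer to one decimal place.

15.6

Flow: 73 L/min ÷ 60 = 1.2167 L/s.
Vt = flow × Ti = 1.2167 L/s × 0.41 s × 1000 mL/L = 498.85 mL.
R = (PIP − Pplat)/V̇ = (32 − 17) / 1.2167 = 15.0/1.2167 = 12.328 cmH2O·s/L.
C = Vt/(Pplat − PEEP) = 498.85 / (17 − 6) = 498.85/11.0 = 45.35 mL/cmH2O.
τ = R × C = 12.328 × 0.04535 L/cmH2O = 0.5591 s.
Fraction remaining at end-expiration = e^(−Te/τ) = e^(−1.04/0.5591) = 0.1557 → 15.57%.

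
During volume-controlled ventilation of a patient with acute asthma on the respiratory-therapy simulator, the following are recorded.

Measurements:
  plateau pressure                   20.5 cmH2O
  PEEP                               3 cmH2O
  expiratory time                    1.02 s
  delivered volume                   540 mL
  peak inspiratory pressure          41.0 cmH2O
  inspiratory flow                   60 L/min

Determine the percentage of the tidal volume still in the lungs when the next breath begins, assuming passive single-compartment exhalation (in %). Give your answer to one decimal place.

Flow: 60 L/min ÷ 60 = 1 L/s.
R = (PIP − Pplat)/V̇ = (41.0 − 20.5) / 1 = 20.5/1 = 20.5 cmH2O·s/L.
C = Vt/(Pplat − PEEP) = 540.0 / (20.5 − 3) = 540.0/17.5 = 30.857 mL/cmH2O.
τ = R × C = 20.5 × 0.03086 L/cmH2O = 0.6326 s.
Fraction remaining at end-expiration = e^(−Te/τ) = e^(−1.02/0.6326) = 0.1994 → 19.94%.

19.9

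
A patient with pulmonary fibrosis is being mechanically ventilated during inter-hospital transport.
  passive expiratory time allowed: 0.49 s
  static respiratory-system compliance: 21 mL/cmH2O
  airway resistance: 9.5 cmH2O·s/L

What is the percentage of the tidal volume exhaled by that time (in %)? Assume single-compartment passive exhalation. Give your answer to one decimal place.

τ = R × C = 9.5 × 21 mL/cmH2O = 9.5 × 0.021 L/cmH2O = 0.1995 s.
Passive exhalation: V(t)/V₀ = e^(−t/τ) = e^(−0.49/0.1995) = 0.08577.
Fraction exhaled = 1 − 0.08577 = 0.9142 → 91.42%.

91.4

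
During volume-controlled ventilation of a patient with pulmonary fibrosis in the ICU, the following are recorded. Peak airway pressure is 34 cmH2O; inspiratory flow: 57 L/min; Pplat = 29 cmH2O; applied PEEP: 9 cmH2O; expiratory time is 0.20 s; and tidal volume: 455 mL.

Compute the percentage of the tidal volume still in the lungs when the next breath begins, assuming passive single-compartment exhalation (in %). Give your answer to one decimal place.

Flow: 57 L/min ÷ 60 = 0.95 L/s.
R = (PIP − Pplat)/V̇ = (34 − 29) / 0.95 = 5.0/0.95 = 5.263 cmH2O·s/L.
C = Vt/(Pplat − PEEP) = 455.0 / (29 − 9) = 455.0/20.0 = 22.75 mL/cmH2O.
τ = R × C = 5.263 × 0.02275 L/cmH2O = 0.1197 s.
Fraction remaining at end-expiration = e^(−Te/τ) = e^(−0.20/0.1197) = 0.1881 → 18.81%.

18.8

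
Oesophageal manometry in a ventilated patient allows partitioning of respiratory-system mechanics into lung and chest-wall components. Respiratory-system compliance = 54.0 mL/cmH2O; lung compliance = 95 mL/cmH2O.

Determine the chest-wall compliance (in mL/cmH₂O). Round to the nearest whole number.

1/Ccw = 1/Crs − 1/CL.
1/Ccw = 1/54.0 − 1/95 = 0.007992.
Ccw = 125.13 mL/cmH2O.

125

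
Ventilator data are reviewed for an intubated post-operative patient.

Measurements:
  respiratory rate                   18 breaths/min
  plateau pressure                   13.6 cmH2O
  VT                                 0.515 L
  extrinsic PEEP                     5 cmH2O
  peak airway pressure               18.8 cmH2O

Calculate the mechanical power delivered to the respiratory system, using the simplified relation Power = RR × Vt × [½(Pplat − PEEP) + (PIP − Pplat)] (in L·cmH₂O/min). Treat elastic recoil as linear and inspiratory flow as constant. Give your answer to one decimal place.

88.1

Per-breath work = Vt × [½(Pplat−PEEP) + (PIP−Pplat)] = 0.515 × [0.5×8.6 + 5.2] = 0.515 × 9.5 = 4.893 L·cmH2O.
Power = 18 × 4.893 = 88.074 L·cmH2O/min.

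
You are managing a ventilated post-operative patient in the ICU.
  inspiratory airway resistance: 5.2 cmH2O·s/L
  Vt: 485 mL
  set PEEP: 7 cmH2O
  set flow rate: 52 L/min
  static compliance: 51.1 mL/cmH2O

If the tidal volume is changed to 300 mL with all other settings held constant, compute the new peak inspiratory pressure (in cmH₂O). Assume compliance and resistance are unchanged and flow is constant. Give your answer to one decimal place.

17.4

Flow: 52 L/min ÷ 60 = 0.8667 L/s.
PIP = Vt/C + R·V̇ + PEEP (constant-flow equation of motion).
Only the elastic term changes: ΔPIP = ΔVt / C = (300 − 485) / 51.1 = -3.62 cmH2O.
Original PIP = 485/51.1 + 5.2×0.8667 + 7 = 20.998 cmH2O; new PIP = 20.998 + (-3.62) = 17.378 cmH2O.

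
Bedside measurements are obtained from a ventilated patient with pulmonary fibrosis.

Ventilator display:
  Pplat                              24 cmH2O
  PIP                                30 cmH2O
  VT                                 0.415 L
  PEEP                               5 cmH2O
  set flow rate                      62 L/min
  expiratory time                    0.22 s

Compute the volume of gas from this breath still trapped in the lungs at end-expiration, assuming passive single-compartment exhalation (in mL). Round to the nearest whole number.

73

Flow: 62 L/min ÷ 60 = 1.0333 L/s.
R = (PIP − Pplat)/V̇ = (30 − 24) / 1.0333 = 6.0/1.0333 = 5.807 cmH2O·s/L.
C = Vt/(Pplat − PEEP) = 415.0 / (24 − 5) = 415.0/19.0 = 21.842 mL/cmH2O.
τ = R × C = 5.807 × 0.02184 L/cmH2O = 0.1268 s.
Fraction remaining = e^(−Te/τ) = e^(−0.22/0.1268) = 0.1764.
Trapped volume = 415.0 × 0.1764 = 73.206 mL.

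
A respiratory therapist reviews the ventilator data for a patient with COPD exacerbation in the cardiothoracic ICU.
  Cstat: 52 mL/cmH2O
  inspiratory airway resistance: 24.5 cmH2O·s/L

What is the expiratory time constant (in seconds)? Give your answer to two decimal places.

τ = R × C = 24.5 × 52 mL/cmH2O = 24.5 × 0.052 L/cmH2O = 1.274 s.

1.27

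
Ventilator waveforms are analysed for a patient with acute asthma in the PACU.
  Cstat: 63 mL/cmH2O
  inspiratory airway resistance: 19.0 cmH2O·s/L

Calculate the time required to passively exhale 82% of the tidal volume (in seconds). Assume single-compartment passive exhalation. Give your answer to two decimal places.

τ = R × C = 19.0 × 63 mL/cmH2O = 19.0 × 0.063 L/cmH2O = 1.197 s.
Exhaled fraction f = 1 − e^(−t/τ) → t = −τ·ln(1 − f) = −1.197·ln(0.18) = 2.053 s.

2.05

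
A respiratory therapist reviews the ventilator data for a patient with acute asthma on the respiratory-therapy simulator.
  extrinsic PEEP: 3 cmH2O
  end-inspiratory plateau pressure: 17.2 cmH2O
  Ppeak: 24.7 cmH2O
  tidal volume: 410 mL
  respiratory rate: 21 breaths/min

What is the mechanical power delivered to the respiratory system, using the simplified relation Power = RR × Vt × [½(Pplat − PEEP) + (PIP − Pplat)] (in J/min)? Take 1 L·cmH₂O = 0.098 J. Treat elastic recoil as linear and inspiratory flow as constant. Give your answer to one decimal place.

12.3

Per-breath work = Vt × [½(Pplat−PEEP) + (PIP−Pplat)] = 0.410 × [0.5×14.2 + 7.5] = 0.410 × 14.6 = 5.986 L·cmH2O.
Power = 21 × 5.986 = 125.71 L·cmH2O/min.
× 0.098 J/(L·cmH2O) → 12.32 J/min.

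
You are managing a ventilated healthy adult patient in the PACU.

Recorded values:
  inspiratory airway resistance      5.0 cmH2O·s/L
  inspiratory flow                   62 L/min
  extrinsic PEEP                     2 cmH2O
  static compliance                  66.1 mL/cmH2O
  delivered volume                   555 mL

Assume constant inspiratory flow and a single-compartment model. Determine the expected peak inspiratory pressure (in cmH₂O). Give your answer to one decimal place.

Flow: 62 L/min ÷ 60 = 1.0333 L/s.
Equation of motion (constant flow): PIP = Vt/C + R·V̇ + PEEP.
PIP = 555/66.1 + 5.0×1.0333 + 2 = 8.396 + 5.167 + 2 = 15.563 cmH2O.

15.6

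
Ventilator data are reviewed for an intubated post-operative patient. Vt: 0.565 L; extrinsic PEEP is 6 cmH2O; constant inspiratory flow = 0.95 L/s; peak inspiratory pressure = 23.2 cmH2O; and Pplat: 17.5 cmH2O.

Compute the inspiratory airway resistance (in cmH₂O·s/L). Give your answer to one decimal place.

6.0

Raw = (PIP − Pplat) / flow = (23.2 − 17.5) / 0.95 = 5.7 / 0.95 = 6.0 cmH2O·s/L.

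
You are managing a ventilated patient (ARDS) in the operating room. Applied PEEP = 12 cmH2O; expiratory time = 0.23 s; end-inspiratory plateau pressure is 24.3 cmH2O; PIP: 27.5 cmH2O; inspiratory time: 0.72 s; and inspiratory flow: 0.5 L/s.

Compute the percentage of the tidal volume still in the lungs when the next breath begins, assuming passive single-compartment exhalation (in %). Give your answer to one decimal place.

29.3

Vt = flow × Ti = 0.5 L/s × 0.72 s × 1000 mL/L = 360.0 mL.
R = (PIP − Pplat)/V̇ = (27.5 − 24.3) / 0.5 = 3.2/0.5 = 6.4 cmH2O·s/L.
C = Vt/(Pplat − PEEP) = 360.0 / (24.3 − 12) = 360.0/12.3 = 29.268 mL/cmH2O.
τ = R × C = 6.4 × 0.02927 L/cmH2O = 0.1873 s.
Fraction remaining at end-expiration = e^(−Te/τ) = e^(−0.23/0.1873) = 0.2929 → 29.29%.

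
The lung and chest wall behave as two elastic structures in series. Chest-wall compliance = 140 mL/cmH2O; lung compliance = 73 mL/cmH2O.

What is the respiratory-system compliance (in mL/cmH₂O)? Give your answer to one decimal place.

48.0

Lung and chest wall are elastances in series: 1/Crs = 1/CL + 1/Ccw.
1/Crs = 1/73 + 1/140 = 0.02084.
Crs = 47.985 mL/cmH2O.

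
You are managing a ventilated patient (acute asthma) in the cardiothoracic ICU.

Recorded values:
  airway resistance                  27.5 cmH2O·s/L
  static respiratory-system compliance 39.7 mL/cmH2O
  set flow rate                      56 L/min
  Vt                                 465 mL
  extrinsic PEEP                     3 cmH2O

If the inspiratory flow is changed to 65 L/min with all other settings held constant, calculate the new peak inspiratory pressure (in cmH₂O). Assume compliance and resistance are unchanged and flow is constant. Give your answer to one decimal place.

Flow: 56 L/min ÷ 60 = 0.9333 L/s.
New flow: 65 L/min ÷ 60 = 1.0833 L/s.
PIP = Vt/C + R·V̇ + PEEP (constant-flow equation of motion).
Only the resistive term changes: ΔPIP = R × ΔV̇ = 27.5 × (1.0833 − 0.9333) = 27.5 × 0.15 = 4.125 cmH2O.
Original PIP = 465/39.7 + 27.5×0.9333 + 3 = 40.379 cmH2O; new PIP = 40.379 + (4.125) = 44.504 cmH2O.

44.5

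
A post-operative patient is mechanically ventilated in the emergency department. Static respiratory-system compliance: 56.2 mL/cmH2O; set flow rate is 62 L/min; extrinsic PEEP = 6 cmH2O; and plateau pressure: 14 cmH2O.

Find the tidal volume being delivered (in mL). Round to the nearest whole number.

450

Vt = Cstat × (Pplat − PEEP) = 56.2 × (14 − 6) = 56.2 × 8.0 = 449.6 mL.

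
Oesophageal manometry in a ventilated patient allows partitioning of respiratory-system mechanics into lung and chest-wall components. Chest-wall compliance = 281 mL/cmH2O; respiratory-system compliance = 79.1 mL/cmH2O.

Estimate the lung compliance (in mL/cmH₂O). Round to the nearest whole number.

1/CL = 1/Crs − 1/Ccw.
1/CL = 1/79.1 − 1/281 = 0.009084.
CL = 110.08 mL/cmH2O.

110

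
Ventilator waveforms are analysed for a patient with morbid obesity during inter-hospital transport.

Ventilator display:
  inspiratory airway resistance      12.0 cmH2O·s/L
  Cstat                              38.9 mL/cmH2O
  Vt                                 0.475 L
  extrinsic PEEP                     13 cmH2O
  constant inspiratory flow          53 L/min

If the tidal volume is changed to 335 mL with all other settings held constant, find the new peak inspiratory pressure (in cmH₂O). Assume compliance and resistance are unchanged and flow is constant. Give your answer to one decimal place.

Flow: 53 L/min ÷ 60 = 0.8833 L/s.
PIP = Vt/C + R·V̇ + PEEP (constant-flow equation of motion).
Only the elastic term changes: ΔPIP = ΔVt / C = (335 − 475) / 38.9 = -3.599 cmH2O.
Original PIP = 475/38.9 + 12.0×0.8833 + 13 = 35.81 cmH2O; new PIP = 35.81 + (-3.599) = 32.211 cmH2O.

32.2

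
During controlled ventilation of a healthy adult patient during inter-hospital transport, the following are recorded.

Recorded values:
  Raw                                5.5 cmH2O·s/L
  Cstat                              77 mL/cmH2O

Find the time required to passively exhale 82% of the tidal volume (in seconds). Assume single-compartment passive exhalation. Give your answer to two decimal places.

0.73

τ = R × C = 5.5 × 77 mL/cmH2O = 5.5 × 0.077 L/cmH2O = 0.4235 s.
Exhaled fraction f = 1 − e^(−t/τ) → t = −τ·ln(1 − f) = −0.4235·ln(0.18) = 0.7262 s.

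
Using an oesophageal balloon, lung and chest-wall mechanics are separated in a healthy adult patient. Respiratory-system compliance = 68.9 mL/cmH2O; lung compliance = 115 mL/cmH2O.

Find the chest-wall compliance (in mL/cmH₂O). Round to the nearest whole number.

1/Ccw = 1/Crs − 1/CL.
1/Ccw = 1/68.9 − 1/115 = 0.005818.
Ccw = 171.88 mL/cmH2O.

172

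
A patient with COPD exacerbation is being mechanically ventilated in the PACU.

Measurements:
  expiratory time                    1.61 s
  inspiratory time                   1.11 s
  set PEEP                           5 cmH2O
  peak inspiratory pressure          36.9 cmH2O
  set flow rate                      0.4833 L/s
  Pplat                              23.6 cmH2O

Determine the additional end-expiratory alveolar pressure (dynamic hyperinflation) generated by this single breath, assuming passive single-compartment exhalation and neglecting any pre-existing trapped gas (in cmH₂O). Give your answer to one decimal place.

Vt = flow × Ti = 0.4833 L/s × 1.11 s × 1000 mL/L = 536.46 mL.
R = (PIP − Pplat)/V̇ = (36.9 − 23.6) / 0.4833 = 13.3/0.4833 = 27.519 cmH2O·s/L.
C = Vt/(Pplat − PEEP) = 536.46 / (23.6 − 5) = 536.46/18.6 = 28.842 mL/cmH2O.
τ = R × C = 27.519 × 0.02884 L/cmH2O = 0.7936 s.
Fraction remaining = e^(−Te/τ) = e^(−1.61/0.7936) = 0.1315; trapped volume = 536.46 × 0.1315 = 70.544 mL.
Additional alveolar pressure from trapping ≈ V_trapped / C = 70.544 / 28.842 = 2.446 cmH2O.

2.4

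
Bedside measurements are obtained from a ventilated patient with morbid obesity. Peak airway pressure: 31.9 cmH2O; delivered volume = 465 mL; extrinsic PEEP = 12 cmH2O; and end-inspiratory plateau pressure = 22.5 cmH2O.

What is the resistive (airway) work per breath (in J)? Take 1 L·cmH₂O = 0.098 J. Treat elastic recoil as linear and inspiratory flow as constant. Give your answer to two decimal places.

With constant inspiratory flow the resistive pressure is constant at PIP − Pplat = 31.9 − 22.5 = 9.4 cmH2O, so resistive work = 9.4 × 0.465 = 4.371 L·cmH2O.
× 0.098 J/(L·cmH2O) → 0.4284 J.

0.43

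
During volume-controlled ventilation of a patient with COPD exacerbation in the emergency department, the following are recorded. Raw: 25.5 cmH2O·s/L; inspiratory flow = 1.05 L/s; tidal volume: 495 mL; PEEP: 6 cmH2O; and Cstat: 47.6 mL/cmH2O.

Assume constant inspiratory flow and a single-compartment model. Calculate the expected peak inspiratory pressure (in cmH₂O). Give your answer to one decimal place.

Equation of motion (constant flow): PIP = Vt/C + R·V̇ + PEEP.
PIP = 495/47.6 + 25.5×1.05 + 6 = 10.399 + 26.775 + 6 = 43.174 cmH2O.

43.2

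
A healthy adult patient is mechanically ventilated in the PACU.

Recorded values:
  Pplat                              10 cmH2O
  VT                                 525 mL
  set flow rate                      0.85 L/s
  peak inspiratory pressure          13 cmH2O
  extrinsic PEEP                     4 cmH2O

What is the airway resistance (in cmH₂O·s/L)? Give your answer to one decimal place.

3.5

Raw = (PIP − Pplat) / flow = (13 − 10) / 0.85 = 3.0 / 0.85 = 3.529 cmH2O·s/L.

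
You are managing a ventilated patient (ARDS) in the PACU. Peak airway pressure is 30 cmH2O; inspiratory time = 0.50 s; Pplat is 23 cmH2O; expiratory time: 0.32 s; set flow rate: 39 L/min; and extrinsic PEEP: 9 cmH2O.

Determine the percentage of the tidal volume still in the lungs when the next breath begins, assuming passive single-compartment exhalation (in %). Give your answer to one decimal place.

27.8

Flow: 39 L/min ÷ 60 = 0.65 L/s.
Vt = flow × Ti = 0.65 L/s × 0.50 s × 1000 mL/L = 325.0 mL.
R = (PIP − Pplat)/V̇ = (30 − 23) / 0.65 = 7.0/0.65 = 10.769 cmH2O·s/L.
C = Vt/(Pplat − PEEP) = 325.0 / (23 − 9) = 325.0/14.0 = 23.214 mL/cmH2O.
τ = R × C = 10.769 × 0.02321 L/cmH2O = 0.2499 s.
Fraction remaining at end-expiration = e^(−Te/τ) = e^(−0.32/0.2499) = 0.2779 → 27.79%.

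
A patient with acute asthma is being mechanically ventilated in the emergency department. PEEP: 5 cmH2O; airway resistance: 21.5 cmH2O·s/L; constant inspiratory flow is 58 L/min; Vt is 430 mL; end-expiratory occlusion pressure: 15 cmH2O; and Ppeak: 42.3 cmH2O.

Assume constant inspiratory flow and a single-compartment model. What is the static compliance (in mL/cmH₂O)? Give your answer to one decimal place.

66.0

Flow: 58 L/min ÷ 60 = 0.9667 L/s.
Total PEEP = 15 cmH2O (set 5 + intrinsic 10); this is the baseline alveolar pressure.
Equation of motion (constant flow): PIP = Vt/C + R·V̇ + PEEP.
Vt/C = PIP − R·V̇ − PEEP = 42.3 − 21.5×0.9667 − 15 = 42.3 − 20.784 − 15 = 6.516 cmH2O.
C = Vt / 6.516 = 430 / 6.516 = 65.991 mL/cmH2O.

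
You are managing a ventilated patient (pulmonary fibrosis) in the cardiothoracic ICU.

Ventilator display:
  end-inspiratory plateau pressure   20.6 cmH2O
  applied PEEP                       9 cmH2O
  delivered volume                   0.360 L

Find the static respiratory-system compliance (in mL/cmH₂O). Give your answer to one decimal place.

31.0

Cstat = Vt / (Pplat − PEEP) = 360 / (20.6 − 9) = 360 / 11.6 = 31.034 mL/cmH2O.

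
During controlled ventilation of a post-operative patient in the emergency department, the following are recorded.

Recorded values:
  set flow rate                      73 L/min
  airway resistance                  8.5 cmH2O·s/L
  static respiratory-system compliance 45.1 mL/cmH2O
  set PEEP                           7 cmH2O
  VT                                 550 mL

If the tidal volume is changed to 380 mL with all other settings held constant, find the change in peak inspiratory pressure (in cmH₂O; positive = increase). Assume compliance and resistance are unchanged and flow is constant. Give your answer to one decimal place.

-3.8

PIP = Vt/C + R·V̇ + PEEP (constant-flow equation of motion).
Only the elastic term changes: ΔPIP = ΔVt / C = (380 − 550) / 45.1 = -3.769 cmH2O.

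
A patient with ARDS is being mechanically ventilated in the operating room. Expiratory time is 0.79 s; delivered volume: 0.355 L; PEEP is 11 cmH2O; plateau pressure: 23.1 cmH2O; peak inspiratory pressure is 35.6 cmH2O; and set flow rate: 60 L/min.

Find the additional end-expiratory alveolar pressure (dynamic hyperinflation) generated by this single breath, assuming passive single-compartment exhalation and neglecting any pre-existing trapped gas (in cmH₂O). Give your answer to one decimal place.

Flow: 60 L/min ÷ 60 = 1 L/s.
R = (PIP − Pplat)/V̇ = (35.6 − 23.1) / 1 = 12.5/1 = 12.5 cmH2O·s/L.
C = Vt/(Pplat − PEEP) = 355.0 / (23.1 − 11) = 355.0/12.1 = 29.339 mL/cmH2O.
τ = R × C = 12.5 × 0.02934 L/cmH2O = 0.3668 s.
Fraction remaining = e^(−Te/τ) = e^(−0.79/0.3668) = 0.116; trapped volume = 355.0 × 0.116 = 41.18 mL.
Additional alveolar pressure from trapping ≈ V_trapped / C = 41.18 / 29.339 = 1.404 cmH2O.

1.4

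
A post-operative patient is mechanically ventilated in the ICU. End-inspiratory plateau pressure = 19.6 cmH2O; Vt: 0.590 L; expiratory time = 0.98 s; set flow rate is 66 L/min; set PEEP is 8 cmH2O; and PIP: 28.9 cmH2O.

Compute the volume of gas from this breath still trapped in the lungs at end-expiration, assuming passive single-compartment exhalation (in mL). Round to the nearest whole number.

Flow: 66 L/min ÷ 60 = 1.1 L/s.
R = (PIP − Pplat)/V̇ = (28.9 − 19.6) / 1.1 = 9.3/1.1 = 8.455 cmH2O·s/L.
C = Vt/(Pplat − PEEP) = 590.0 / (19.6 − 8) = 590.0/11.6 = 50.862 mL/cmH2O.
τ = R × C = 8.455 × 0.05086 L/cmH2O = 0.43 s.
Fraction remaining = e^(−Te/τ) = e^(−0.98/0.43) = 0.1024.
Trapped volume = 590.0 × 0.1024 = 60.416 mL.

60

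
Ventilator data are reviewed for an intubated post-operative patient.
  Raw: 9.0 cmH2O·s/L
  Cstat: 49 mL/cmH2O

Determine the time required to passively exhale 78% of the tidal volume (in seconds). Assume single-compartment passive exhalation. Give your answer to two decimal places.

τ = R × C = 9.0 × 49 mL/cmH2O = 9.0 × 0.049 L/cmH2O = 0.441 s.
Exhaled fraction f = 1 − e^(−t/τ) → t = −τ·ln(1 − f) = −0.441·ln(0.22) = 0.6677 s.

0.67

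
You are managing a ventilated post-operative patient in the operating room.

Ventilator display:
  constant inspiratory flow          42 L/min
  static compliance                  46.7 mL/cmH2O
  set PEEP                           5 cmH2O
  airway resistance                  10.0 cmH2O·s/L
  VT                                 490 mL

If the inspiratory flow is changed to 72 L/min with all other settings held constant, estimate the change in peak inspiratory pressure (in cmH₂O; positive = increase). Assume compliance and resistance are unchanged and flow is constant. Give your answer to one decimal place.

Flow: 42 L/min ÷ 60 = 0.7 L/s.
New flow: 72 L/min ÷ 60 = 1.2 L/s.
PIP = Vt/C + R·V̇ + PEEP (constant-flow equation of motion).
Only the resistive term changes: ΔPIP = R × ΔV̇ = 10.0 × (1.2 − 0.7) = 10.0 × 0.5 = 5.0 cmH2O.

5.0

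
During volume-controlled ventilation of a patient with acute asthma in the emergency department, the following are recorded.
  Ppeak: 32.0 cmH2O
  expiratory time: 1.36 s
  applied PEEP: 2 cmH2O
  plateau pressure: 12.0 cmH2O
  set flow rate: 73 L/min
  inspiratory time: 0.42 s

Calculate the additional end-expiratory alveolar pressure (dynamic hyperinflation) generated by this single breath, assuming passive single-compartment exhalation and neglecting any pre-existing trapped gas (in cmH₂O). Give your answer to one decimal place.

Flow: 73 L/min ÷ 60 = 1.2167 L/s.
Vt = flow × Ti = 1.2167 L/s × 0.42 s × 1000 mL/L = 511.01 mL.
R = (PIP − Pplat)/V̇ = (32.0 − 12.0) / 1.2167 = 20.0/1.2167 = 16.438 cmH2O·s/L.
C = Vt/(Pplat − PEEP) = 511.01 / (12.0 − 2) = 511.01/10.0 = 51.101 mL/cmH2O.
τ = R × C = 16.438 × 0.0511 L/cmH2O = 0.84 s.
Fraction remaining = e^(−Te/τ) = e^(−1.36/0.84) = 0.1981; trapped volume = 511.01 × 0.1981 = 101.23 mL.
Additional alveolar pressure from trapping ≈ V_trapped / C = 101.23 / 51.101 = 1.981 cmH2O.

2.0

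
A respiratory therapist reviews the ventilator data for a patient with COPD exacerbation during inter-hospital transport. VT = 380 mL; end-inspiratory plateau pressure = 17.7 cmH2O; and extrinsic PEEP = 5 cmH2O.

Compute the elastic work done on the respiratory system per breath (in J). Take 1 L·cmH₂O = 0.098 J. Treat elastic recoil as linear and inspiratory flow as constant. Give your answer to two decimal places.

Elastic work ≈ ½ × (Pplat − PEEP) × Vt = 0.5 × (17.7 − 5) × 0.380 L = 0.5 × 12.7 × 0.380 = 2.413 L·cmH2O.
× 0.098 J/(L·cmH2O) → 0.2365 J.

0.24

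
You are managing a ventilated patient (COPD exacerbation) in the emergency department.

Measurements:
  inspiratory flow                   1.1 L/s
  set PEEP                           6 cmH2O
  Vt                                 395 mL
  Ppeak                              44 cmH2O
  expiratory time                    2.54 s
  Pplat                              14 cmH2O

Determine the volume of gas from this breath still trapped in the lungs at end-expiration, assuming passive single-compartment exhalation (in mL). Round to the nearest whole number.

R = (PIP − Pplat)/V̇ = (44 − 14) / 1.1 = 30.0/1.1 = 27.273 cmH2O·s/L.
C = Vt/(Pplat − PEEP) = 395.0 / (14 − 6) = 395.0/8.0 = 49.375 mL/cmH2O.
τ = R × C = 27.273 × 0.04938 L/cmH2O = 1.347 s.
Fraction remaining = e^(−Te/τ) = e^(−2.54/1.347) = 0.1517.
Trapped volume = 395.0 × 0.1517 = 59.922 mL.

60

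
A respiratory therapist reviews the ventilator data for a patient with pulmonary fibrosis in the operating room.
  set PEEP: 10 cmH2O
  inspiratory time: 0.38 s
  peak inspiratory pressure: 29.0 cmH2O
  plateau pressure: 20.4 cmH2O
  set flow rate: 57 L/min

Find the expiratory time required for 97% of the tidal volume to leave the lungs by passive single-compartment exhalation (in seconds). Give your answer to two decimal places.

1.10

Flow: 57 L/min ÷ 60 = 0.95 L/s.
Vt = flow × Ti = 0.95 L/s × 0.38 s × 1000 mL/L = 361.0 mL.
R = (PIP − Pplat)/V̇ = (29.0 − 20.4) / 0.95 = 8.6/0.95 = 9.053 cmH2O·s/L.
C = Vt/(Pplat − PEEP) = 361.0 / (20.4 − 10) = 361.0/10.4 = 34.712 mL/cmH2O.
τ = R × C = 9.053 × 0.03471 L/cmH2O = 0.3142 s.
t = −τ·ln(1 − 0.97) = −0.3142·ln(0.03) = 1.102 s.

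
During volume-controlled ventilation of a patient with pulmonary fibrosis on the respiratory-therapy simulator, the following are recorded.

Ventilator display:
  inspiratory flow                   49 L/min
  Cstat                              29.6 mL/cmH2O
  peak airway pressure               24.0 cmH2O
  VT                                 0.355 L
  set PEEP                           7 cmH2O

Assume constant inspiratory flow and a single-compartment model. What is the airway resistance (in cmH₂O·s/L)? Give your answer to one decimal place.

Flow: 49 L/min ÷ 60 = 0.8167 L/s.
Equation of motion (constant flow): PIP = Vt/C + R·V̇ + PEEP.
R·V̇ = PIP − Vt/C − PEEP = 24.0 − 355/29.6 − 7 = 24.0 − 11.993 − 7 = 5.007 cmH2O.
R = 5.007 / 0.8167 = 6.131 cmH2O·s/L.

6.1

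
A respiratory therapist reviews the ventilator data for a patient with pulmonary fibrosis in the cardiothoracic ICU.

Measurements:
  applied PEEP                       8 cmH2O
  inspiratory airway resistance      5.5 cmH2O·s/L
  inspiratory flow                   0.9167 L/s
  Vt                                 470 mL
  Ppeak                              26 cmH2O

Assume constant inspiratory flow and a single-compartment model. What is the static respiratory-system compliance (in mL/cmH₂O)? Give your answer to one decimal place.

36.3

Equation of motion (constant flow): PIP = Vt/C + R·V̇ + PEEP.
Vt/C = PIP − R·V̇ − PEEP = 26 − 5.5×0.9167 − 8 = 26 − 5.042 − 8 = 12.958 cmH2O.
C = Vt / 12.958 = 470 / 12.958 = 36.271 mL/cmH2O.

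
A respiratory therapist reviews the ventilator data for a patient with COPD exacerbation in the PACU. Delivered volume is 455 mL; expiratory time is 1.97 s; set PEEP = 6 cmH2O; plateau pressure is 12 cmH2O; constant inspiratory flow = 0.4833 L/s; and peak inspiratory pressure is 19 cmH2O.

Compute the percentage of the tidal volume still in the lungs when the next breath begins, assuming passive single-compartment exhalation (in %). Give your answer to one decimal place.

16.6

R = (PIP − Pplat)/V̇ = (19 − 12) / 0.4833 = 7.0/0.4833 = 14.484 cmH2O·s/L.
C = Vt/(Pplat − PEEP) = 455.0 / (12 − 6) = 455.0/6.0 = 75.833 mL/cmH2O.
τ = R × C = 14.484 × 0.07583 L/cmH2O = 1.098 s.
Fraction remaining at end-expiration = e^(−Te/τ) = e^(−1.97/1.098) = 0.1663 → 16.63%.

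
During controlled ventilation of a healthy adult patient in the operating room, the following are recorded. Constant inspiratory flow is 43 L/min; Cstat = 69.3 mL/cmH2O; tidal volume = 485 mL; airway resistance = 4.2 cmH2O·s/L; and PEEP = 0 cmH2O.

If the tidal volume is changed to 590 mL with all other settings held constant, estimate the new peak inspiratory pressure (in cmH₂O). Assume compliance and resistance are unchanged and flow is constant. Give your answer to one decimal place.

11.5

Flow: 43 L/min ÷ 60 = 0.7167 L/s.
PIP = Vt/C + R·V̇ + PEEP (constant-flow equation of motion).
Only the elastic term changes: ΔPIP = ΔVt / C = (590 − 485) / 69.3 = 1.515 cmH2O.
Original PIP = 485/69.3 + 4.2×0.7167 + 0 = 10.009 cmH2O; new PIP = 10.009 + (1.515) = 11.524 cmH2O.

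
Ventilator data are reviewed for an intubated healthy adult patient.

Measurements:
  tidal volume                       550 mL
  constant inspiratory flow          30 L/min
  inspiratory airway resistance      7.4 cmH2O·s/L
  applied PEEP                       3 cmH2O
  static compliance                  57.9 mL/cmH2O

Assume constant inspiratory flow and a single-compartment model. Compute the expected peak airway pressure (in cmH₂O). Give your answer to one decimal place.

Flow: 30 L/min ÷ 60 = 0.5 L/s.
Equation of motion (constant flow): PIP = Vt/C + R·V̇ + PEEP.
PIP = 550/57.9 + 7.4×0.5 + 3 = 9.499 + 3.7 + 3 = 16.199 cmH2O.

16.2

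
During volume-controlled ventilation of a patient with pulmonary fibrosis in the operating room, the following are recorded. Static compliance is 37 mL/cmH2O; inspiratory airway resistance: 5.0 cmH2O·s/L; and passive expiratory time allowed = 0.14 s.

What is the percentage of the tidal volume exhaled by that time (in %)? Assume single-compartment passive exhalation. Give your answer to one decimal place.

53.1

τ = R × C = 5.0 × 37 mL/cmH2O = 5.0 × 0.037 L/cmH2O = 0.185 s.
Passive exhalation: V(t)/V₀ = e^(−t/τ) = e^(−0.14/0.185) = 0.4692.
Fraction exhaled = 1 − 0.4692 = 0.5308 → 53.08%.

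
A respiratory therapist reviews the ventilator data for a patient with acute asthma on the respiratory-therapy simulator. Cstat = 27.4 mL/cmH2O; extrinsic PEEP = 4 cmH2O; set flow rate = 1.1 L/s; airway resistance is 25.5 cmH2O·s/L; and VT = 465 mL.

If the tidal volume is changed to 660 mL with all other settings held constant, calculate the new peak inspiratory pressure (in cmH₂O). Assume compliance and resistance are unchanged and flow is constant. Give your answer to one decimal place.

PIP = Vt/C + R·V̇ + PEEP (constant-flow equation of motion).
Only the elastic term changes: ΔPIP = ΔVt / C = (660 − 465) / 27.4 = 7.117 cmH2O.
Original PIP = 465/27.4 + 25.5×1.1 + 4 = 49.021 cmH2O; new PIP = 49.021 + (7.117) = 56.138 cmH2O.

56.1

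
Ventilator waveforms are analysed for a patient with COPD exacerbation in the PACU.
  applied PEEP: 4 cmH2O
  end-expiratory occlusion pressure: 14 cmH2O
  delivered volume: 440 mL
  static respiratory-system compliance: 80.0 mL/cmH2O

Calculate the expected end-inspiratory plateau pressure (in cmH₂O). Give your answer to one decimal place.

End-expiratory occlusion gives total PEEP = 14 cmH2O (intrinsic PEEP = 14 − 4 = 10). Use total PEEP for the elastic gradient.
Pplat = PEEPtotal + Vt / Cstat = 14 + 440 / 80.0 = 14 + 5.5 = 19.5 cmH2O.

19.5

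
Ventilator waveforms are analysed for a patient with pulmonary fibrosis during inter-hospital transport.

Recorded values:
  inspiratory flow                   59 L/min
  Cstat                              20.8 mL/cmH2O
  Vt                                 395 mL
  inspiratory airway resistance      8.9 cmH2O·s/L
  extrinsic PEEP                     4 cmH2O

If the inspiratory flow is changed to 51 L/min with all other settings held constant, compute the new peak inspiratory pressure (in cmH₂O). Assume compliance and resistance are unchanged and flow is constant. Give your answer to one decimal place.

Flow: 59 L/min ÷ 60 = 0.9833 L/s.
New flow: 51 L/min ÷ 60 = 0.85 L/s.
PIP = Vt/C + R·V̇ + PEEP (constant-flow equation of motion).
Only the resistive term changes: ΔPIP = R × ΔV̇ = 8.9 × (0.85 − 0.9833) = 8.9 × -0.1333 = -1.186 cmH2O.
Original PIP = 395/20.8 + 8.9×0.9833 + 4 = 31.742 cmH2O; new PIP = 31.742 + (-1.186) = 30.556 cmH2O.

30.6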